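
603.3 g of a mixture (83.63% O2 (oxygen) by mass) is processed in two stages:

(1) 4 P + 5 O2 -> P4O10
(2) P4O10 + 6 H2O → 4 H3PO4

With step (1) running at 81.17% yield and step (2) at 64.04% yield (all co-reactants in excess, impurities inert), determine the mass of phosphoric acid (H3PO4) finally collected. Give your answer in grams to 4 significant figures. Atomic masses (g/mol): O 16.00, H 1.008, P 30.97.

642.5 g

Pure O2 = 603.3 × 0.8363 = 504.54 g.
M(O2) = 2(16.00) = 32.00 g/mol.
M(H3PO4) = 3(1.008) + 30.97 + 4(16.00) = 97.994 g/mol.
n(O2) = 504.54 / 32.00 = 15.767 mol.
Step 1 (O2:P4O10 = 5:1): theoretical n(P4O10) = 3.1534 mol; at 81.17% yield, n(P4O10) = 2.5596 mol.
Step 2 (P4O10:H3PO4 = 1:4): theoretical n(H3PO4) = 10.238 mol, so theoretical mass = 10.238 × 97.994 = 1003.3 g.
At 64.04% yield, actual mass of H3PO4 = 1003.3 × 0.6404 = 642.51 g.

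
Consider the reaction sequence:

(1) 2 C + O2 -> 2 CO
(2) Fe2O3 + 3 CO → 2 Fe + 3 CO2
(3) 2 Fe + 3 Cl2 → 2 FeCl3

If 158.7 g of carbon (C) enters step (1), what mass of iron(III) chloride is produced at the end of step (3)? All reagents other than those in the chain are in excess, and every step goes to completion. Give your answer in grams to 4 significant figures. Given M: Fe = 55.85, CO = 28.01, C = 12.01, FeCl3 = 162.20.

1429 g

n(C) = 158.7 / 12.01 = 13.214 mol.
Reaction (1): C→CO ratio 2:2 ⇒ n(CO) = 13.214 mol.
Reaction (2): CO→Fe ratio 3:2 ⇒ n(Fe) = 8.8093 mol.
Reaction (3): Fe→FeCl3 ratio 2:2 ⇒ n(FeCl3) = 8.8093 mol.
Mass of FeCl3 = 8.8093 × 162.20 = 1428.9 g.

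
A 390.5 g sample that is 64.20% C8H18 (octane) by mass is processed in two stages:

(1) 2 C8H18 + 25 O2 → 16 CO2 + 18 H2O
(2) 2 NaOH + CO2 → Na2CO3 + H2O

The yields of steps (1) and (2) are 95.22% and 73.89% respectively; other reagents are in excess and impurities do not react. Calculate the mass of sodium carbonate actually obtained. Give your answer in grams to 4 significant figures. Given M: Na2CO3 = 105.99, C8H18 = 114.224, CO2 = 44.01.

Pure C8H18 = 390.5 × 0.6420 = 250.70 g.
n(C8H18) = 250.70 / 114.224 = 2.1948 mol.
Step 1 (C8H18:CO2 = 2:16): theoretical n(CO2) = 17.559 mol; at 95.22% yield, n(CO2) = 16.719 mol.
Step 2 (CO2:Na2CO3 = 1:1): theoretical n(Na2CO3) = 16.719 mol, so theoretical mass = 16.719 × 105.99 = 1772.1 g.
At 73.89% yield, actual mass of Na2CO3 = 1772.1 × 0.7389 = 1309.4 g.

1309 g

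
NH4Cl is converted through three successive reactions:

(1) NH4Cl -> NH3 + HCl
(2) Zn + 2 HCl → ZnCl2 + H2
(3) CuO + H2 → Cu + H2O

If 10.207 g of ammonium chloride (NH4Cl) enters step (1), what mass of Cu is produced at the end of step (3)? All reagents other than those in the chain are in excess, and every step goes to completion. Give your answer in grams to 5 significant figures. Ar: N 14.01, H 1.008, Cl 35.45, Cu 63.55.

6.0631 g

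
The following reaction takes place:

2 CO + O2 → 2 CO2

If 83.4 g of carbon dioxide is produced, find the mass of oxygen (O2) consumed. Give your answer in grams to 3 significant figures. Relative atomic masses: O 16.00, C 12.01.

M(CO2) = 12.01 + 2(16.00) = 44.01 g/mol.
M(O2) = 2(16.00) = 32.00 g/mol.
n(CO2) = 83.40 g / 44.01 g/mol = 1.895 mol.
From the equation the CO2:O2 mole ratio is 2:1, so n(O2) = 1.895 × 1/2 = 0.9475 mol.
Mass of O2 = 0.9475 mol × 32.00 g/mol = 30.32 g.

30.3 g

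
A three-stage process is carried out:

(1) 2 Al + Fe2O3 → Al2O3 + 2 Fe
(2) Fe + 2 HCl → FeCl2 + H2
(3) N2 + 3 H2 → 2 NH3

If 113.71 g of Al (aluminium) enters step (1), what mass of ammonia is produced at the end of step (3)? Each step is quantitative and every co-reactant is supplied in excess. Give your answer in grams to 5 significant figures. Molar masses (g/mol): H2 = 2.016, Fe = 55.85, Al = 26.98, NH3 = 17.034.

47.861 g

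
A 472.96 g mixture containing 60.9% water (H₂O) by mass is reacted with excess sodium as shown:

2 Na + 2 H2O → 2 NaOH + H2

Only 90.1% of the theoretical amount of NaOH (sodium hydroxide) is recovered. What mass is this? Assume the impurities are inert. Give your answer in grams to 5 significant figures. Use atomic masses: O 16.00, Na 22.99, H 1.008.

Pure H2O available = 472.96 g × 0.609 = 288.033 g.
M(H2O) = 2(1.008) + 16.00 = 18.016 g/mol.
M(NaOH) = 22.99 + 16.00 + 1.008 = 39.998 g/mol.
n(H2O) = 288.033 g / 18.016 g/mol = 15.9876 mol.
From the equation the H2O:NaOH mole ratio is 2:2, so n(NaOH) = 15.9876 × 2/2 = 15.9876 mol.
Mass of NaOH = 15.9876 mol × 39.998 g/mol = 639.472 g.
Actual mass collected = 639.472 g × 0.901 = 576.164 g.

576.16 g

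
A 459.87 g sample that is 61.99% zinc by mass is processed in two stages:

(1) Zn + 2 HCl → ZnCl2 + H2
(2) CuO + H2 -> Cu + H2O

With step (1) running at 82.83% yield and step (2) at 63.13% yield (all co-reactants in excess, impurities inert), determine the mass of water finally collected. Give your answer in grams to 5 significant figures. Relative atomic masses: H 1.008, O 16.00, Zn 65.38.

Pure Zn = 459.87 × 0.6199 = 285.073 g.
M(Zn) = 65.38 g/mol.
M(H2O) = 2(1.008) + 16.00 = 18.016 g/mol.
n(Zn) = 285.073 / 65.38 = 4.36025 mol.
Step 1 (Zn:H2 = 1:1): theoretical n(H2) = 4.36025 mol; at 82.83% yield, n(H2) = 3.61160 mol.
Step 2 (H2:H2O = 1:1): theoretical n(H2O) = 3.61160 mol, so theoretical mass = 3.61160 × 18.016 = 65.0666 g.
At 63.13% yield, actual mass of H2O = 65.0666 × 0.6313 = 41.0765 g.

41.077 g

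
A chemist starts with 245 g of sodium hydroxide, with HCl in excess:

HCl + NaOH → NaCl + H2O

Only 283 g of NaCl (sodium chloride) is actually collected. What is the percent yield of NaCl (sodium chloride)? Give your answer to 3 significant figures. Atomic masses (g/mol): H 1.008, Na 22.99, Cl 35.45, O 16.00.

79.1 %

M(NaOH) = 22.99 + 16.00 + 1.008 = 39.998 g/mol.
M(NaCl) = 22.99 + 35.45 = 58.44 g/mol.
n(NaOH) = 245.0 g / 39.998 g/mol = 6.125 mol.
From the equation the NaOH:NaCl mole ratio is 1:1, so n(NaCl) = 6.125 × 1/1 = 6.125 mol.
Mass of NaCl = 6.125 mol × 58.44 g/mol = 358.0 g.
This is the theoretical yield. Percent yield = 283 g / 358.0 g × 100% = 79.06%.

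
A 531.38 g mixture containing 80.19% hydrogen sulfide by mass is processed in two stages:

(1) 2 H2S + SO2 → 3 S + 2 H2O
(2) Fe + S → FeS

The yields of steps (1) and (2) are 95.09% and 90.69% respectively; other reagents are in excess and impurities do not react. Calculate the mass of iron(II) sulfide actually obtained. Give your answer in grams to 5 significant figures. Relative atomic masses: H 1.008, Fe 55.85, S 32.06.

1422.0 g

Pure H2S = 531.38 × 0.8019 = 426.114 g.
M(H2S) = 2(1.008) + 32.06 = 34.076 g/mol.
M(FeS) = 55.85 + 32.06 = 87.91 g/mol.
n(H2S) = 426.114 / 34.076 = 12.5048 mol.
Step 1 (H2S:S = 2:3): theoretical n(S) = 18.7572 mol; at 95.09% yield, n(S) = 17.8362 mol.
Step 2 (S:FeS = 1:1): theoretical n(FeS) = 17.8362 mol, so theoretical mass = 17.8362 × 87.91 = 1567.98 g.
At 90.69% yield, actual mass of FeS = 1567.98 × 0.9069 = 1422.00 g.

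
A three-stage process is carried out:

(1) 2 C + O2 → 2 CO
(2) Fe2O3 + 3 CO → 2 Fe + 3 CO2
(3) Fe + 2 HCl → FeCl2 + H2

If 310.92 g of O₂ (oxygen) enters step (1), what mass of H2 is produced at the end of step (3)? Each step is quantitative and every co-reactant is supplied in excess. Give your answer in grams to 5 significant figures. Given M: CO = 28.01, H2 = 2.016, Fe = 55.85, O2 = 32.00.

26.117 g

n(O2) = 310.92 / 32.00 = 9.71625 mol.
Reaction (1): O2→CO ratio 1:2 ⇒ n(CO) = 19.4325 mol.
Reaction (2): CO→Fe ratio 3:2 ⇒ n(Fe) = 12.9550 mol.
Reaction (3): Fe→H2 ratio 1:1 ⇒ n(H2) = 12.9550 mol.
Mass of H2 = 12.9550 × 2.016 = 26.1173 g.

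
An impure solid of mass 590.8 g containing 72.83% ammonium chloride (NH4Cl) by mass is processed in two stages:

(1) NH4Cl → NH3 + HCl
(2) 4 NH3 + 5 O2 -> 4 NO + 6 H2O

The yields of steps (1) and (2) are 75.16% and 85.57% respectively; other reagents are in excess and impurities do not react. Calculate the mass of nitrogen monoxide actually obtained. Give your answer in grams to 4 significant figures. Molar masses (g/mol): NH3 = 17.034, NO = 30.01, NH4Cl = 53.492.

Pure NH4Cl = 590.8 × 0.7283 = 430.28 g.
n(NH4Cl) = 430.28 / 53.492 = 8.0438 mol.
Step 1 (NH4Cl:NH3 = 1:1): theoretical n(NH3) = 8.0438 mol; at 75.16% yield, n(NH3) = 6.0457 mol.
Step 2 (NH3:NO = 4:4): theoretical n(NO) = 6.0457 mol, so theoretical mass = 6.0457 × 30.01 = 181.43 g.
At 85.57% yield, actual mass of NO = 181.43 × 0.8557 = 155.25 g.

155.3 g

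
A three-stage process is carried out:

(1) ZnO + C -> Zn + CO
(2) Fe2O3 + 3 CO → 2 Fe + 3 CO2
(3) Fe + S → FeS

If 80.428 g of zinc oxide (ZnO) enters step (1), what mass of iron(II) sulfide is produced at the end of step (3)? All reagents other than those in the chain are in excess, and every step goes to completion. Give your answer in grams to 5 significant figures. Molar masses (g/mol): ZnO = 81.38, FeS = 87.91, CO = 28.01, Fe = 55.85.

57.921 g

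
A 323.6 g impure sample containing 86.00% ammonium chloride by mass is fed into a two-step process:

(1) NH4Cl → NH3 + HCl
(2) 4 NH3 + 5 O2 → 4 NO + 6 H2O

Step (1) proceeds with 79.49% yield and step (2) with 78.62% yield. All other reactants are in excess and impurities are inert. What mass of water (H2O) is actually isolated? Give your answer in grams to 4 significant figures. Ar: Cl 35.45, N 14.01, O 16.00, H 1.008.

87.86 g

Pure NH4Cl = 323.6 × 0.8600 = 278.30 g.
M(NH4Cl) = 14.01 + 4(1.008) + 35.45 = 53.492 g/mol.
M(H2O) = 2(1.008) + 16.00 = 18.016 g/mol.
n(NH4Cl) = 278.30 / 53.492 = 5.2026 mol.
Step 1 (NH4Cl:NH3 = 1:1): theoretical n(NH3) = 5.2026 mol; at 79.49% yield, n(NH3) = 4.1355 mol.
Step 2 (NH3:H2O = 4:6): theoretical n(H2O) = 6.2033 mol, so theoretical mass = 6.2033 × 18.016 = 111.76 g.
At 78.62% yield, actual mass of H2O = 111.76 × 0.7862 = 87.864 g.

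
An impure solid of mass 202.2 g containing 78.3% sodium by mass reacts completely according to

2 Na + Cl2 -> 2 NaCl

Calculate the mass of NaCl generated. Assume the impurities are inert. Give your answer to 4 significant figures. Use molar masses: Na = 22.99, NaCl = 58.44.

402.5 g

Mass of pure Na = 202.2 g × 0.783 = 158.32 g.
n(Na) = 158.32 g / 22.99 g/mol = 6.8866 mol.
From the equation the Na:NaCl mole ratio is 2:2, so n(NaCl) = 6.8866 × 2/2 = 6.8866 mol.
Mass of NaCl = 6.8866 mol × 58.44 g/mol = 402.45 g.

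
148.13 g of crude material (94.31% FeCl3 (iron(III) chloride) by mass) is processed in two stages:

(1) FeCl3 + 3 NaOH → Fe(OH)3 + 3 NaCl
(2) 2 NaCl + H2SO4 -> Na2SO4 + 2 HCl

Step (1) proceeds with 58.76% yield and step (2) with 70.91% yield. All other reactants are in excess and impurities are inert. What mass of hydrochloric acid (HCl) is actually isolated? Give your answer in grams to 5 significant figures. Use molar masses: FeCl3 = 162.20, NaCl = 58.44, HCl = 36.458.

39.251 g

Pure FeCl3 = 148.13 × 0.9431 = 139.701 g.
n(FeCl3) = 139.701 / 162.20 = 0.861291 mol.
Step 1 (FeCl3:NaCl = 1:3): theoretical n(NaCl) = 2.58387 mol; at 58.76% yield, n(NaCl) = 1.51828 mol.
Step 2 (NaCl:HCl = 2:2): theoretical n(HCl) = 1.51828 mol, so theoretical mass = 1.51828 × 36.458 = 55.3536 g.
At 70.91% yield, actual mass of HCl = 55.3536 × 0.7091 = 39.2512 g.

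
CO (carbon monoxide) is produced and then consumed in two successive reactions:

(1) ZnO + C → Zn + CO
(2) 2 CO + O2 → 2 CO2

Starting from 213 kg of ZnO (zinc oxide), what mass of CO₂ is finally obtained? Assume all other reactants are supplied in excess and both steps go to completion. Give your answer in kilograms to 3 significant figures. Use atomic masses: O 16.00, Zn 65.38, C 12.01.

115 kg

M(ZnO) = 65.38 + 16.00 = 81.38 g/mol.
M(CO2) = 12.01 + 2(16.00) = 44.01 g/mol.
213 kg = 213000 g.
n(ZnO) = 213000 / 81.38 = 2617 mol.
Step 1 gives a 1:1 ratio of ZnO to CO, so n(CO) = 2617 mol.
In step 2 the CO:CO2 ratio is 2:2, so n(CO2) = 2617 mol.
Mass of CO2 = 2617 × 44.01 = 115200 g = 115 kg.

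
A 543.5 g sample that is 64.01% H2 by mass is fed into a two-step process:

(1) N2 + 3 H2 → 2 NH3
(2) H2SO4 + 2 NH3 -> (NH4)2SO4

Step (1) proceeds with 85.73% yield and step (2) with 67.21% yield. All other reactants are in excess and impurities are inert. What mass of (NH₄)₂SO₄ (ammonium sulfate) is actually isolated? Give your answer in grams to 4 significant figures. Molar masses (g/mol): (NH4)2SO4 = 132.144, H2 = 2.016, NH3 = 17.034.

4380 g

Pure H2 = 543.5 × 0.6401 = 347.89 g.
n(H2) = 347.89 / 2.016 = 172.57 mol.
Step 1 (H2:NH3 = 3:2): theoretical n(NH3) = 115.04 mol; at 85.73% yield, n(NH3) = 98.628 mol.
Step 2 (NH3:(NH4)2SO4 = 2:1): theoretical n((NH4)2SO4) = 49.314 mol, so theoretical mass = 49.314 × 132.144 = 6516.5 g.
At 67.21% yield, actual mass of (NH4)2SO4 = 6516.5 × 0.6721 = 4379.8 g.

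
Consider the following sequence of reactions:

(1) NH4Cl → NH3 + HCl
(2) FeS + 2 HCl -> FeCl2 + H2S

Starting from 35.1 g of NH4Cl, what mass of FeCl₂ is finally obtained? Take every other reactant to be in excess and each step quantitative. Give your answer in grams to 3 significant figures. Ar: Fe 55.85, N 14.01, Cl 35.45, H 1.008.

M(NH4Cl) = 14.01 + 4(1.008) + 35.45 = 53.492 g/mol.
M(FeCl2) = 55.85 + 2(35.45) = 126.75 g/mol.
n(NH4Cl) = 35.10 / 53.492 = 0.6562 mol.
Step 1 gives a 1:1 ratio of NH4Cl to HCl, so n(HCl) = 0.6562 mol.
In step 2 the HCl:FeCl2 ratio is 2:1, so n(FeCl2) = 0.3281 mol.
Mass of FeCl2 = 0.3281 × 126.75 = 41.58 g.

41.6 g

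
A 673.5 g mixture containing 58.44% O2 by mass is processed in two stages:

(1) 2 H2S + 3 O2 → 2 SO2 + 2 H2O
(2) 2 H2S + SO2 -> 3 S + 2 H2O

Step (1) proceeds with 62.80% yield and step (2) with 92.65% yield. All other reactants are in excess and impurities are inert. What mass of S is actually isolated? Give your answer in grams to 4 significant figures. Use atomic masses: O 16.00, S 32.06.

458.9 g

Pure O2 = 673.5 × 0.5844 = 393.59 g.
M(O2) = 2(16.00) = 32.00 g/mol.
M(S) = 32.06 g/mol.
n(O2) = 393.59 / 32.00 = 12.300 mol.
Step 1 (O2:SO2 = 3:2): theoretical n(SO2) = 8.1999 mol; at 62.80% yield, n(SO2) = 5.1495 mol.
Step 2 (SO2:S = 1:3): theoretical n(S) = 15.449 mol, so theoretical mass = 15.449 × 32.06 = 495.28 g.
At 92.65% yield, actual mass of S = 495.28 × 0.9265 = 458.88 g.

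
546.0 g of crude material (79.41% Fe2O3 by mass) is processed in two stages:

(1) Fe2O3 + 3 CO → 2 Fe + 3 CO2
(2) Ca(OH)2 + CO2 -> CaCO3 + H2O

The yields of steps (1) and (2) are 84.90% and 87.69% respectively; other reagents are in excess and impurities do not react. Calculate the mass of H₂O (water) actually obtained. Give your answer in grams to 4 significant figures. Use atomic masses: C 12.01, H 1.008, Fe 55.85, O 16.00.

109.2 g

Pure Fe2O3 = 546.0 × 0.7941 = 433.58 g.
M(Fe2O3) = 2(55.85) + 3(16.00) = 159.70 g/mol.
M(H2O) = 2(1.008) + 16.00 = 18.016 g/mol.
n(Fe2O3) = 433.58 / 159.70 = 2.7150 mol.
Step 1 (Fe2O3:CO2 = 1:3): theoretical n(CO2) = 8.1449 mol; at 84.90% yield, n(CO2) = 6.9150 mol.
Step 2 (CO2:H2O = 1:1): theoretical n(H2O) = 6.9150 mol, so theoretical mass = 6.9150 × 18.016 = 124.58 g.
At 87.69% yield, actual mass of H2O = 124.58 × 0.8769 = 109.24 g.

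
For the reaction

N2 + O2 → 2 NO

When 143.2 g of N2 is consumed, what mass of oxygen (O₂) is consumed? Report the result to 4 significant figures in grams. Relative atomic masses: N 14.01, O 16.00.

M(N2) = 2(14.01) = 28.02 g/mol.
M(O2) = 2(16.00) = 32.00 g/mol.
n(N2) = 143.20 g / 28.02 g/mol = 5.1106 mol.
From the equation the N2:O2 mole ratio is 1:1, so n(O2) = 5.1106 × 1/1 = 5.1106 mol.
Mass of O2 = 5.1106 mol × 32.00 g/mol = 163.54 g.

163.5 g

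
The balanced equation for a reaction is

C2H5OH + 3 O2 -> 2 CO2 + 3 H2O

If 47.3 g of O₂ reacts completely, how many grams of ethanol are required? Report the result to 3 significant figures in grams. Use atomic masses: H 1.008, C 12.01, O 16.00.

22.7 g

M(O2) = 2(16.00) = 32.00 g/mol.
M(C2H5OH) = 2(12.01) + 6(1.008) + 16.00 = 46.068 g/mol.
n(O2) = 47.30 g / 32.00 g/mol = 1.478 mol.
From the equation the O2:C2H5OH mole ratio is 3:1, so n(C2H5OH) = 1.478 × 1/3 = 0.4927 mol.
Mass of C2H5OH = 0.4927 mol × 46.068 g/mol = 22.70 g.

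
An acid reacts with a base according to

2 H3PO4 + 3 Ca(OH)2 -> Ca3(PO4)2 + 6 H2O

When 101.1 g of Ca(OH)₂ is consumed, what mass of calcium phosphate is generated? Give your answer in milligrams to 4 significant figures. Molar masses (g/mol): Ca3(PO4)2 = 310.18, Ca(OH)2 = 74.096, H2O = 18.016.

141100 mg

n(Ca(OH)2) = 101.10 g / 74.096 g/mol = 1.3644 mol.
From the equation the Ca(OH)2:Ca3(PO4)2 mole ratio is 3:1, so n(Ca3(PO4)2) = 1.3644 × 1/3 = 0.45482 mol.
Mass of Ca3(PO4)2 = 0.45482 mol × 310.18 g/mol = 141.07 g.
Converting to mg: 141.07 g = 141100 mg.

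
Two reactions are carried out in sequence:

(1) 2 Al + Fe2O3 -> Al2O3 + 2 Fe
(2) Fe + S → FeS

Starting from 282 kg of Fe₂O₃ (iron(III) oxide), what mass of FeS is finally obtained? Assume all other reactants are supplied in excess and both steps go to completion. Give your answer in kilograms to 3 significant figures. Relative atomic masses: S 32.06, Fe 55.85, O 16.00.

M(Fe2O3) = 2(55.85) + 3(16.00) = 159.70 g/mol.
M(FeS) = 55.85 + 32.06 = 87.91 g/mol.
282 kg = 282000 g.
n(Fe2O3) = 282000 / 159.70 = 1766 mol.
Step 1 gives a 1:2 ratio of Fe2O3 to Fe, so n(Fe) = 3532 mol.
In step 2 the Fe:FeS ratio is 1:1, so n(FeS) = 3532 mol.
Mass of FeS = 3532 × 87.91 = 310500 g = 310 kg.

310 kg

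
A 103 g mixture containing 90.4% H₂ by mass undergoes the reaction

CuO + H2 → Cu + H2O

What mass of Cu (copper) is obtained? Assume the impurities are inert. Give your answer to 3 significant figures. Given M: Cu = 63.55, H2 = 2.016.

Mass of pure H2 = 103 g × 0.904 = 93.11 g.
n(H2) = 93.11 g / 2.016 g/mol = 46.19 mol.
From the equation the H2:Cu mole ratio is 1:1, so n(Cu) = 46.19 × 1/1 = 46.19 mol.
Mass of Cu = 46.19 mol × 63.55 g/mol = 2935 g.

2940 g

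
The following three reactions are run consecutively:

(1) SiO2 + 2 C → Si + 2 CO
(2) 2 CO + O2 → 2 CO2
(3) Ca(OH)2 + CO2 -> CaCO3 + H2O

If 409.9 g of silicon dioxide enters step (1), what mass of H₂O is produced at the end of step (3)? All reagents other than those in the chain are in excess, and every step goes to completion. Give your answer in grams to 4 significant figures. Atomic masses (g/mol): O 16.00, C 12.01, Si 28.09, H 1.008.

245.8 g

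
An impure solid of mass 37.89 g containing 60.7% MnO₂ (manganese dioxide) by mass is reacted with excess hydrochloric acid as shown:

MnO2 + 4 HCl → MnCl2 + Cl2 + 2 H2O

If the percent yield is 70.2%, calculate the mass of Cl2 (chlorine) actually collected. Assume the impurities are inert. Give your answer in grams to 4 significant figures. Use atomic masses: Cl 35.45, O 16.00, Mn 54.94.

13.17 g

Pure MnO2 available = 37.89 g × 0.607 = 22.999 g.
M(MnO2) = 54.94 + 2(16.00) = 86.94 g/mol.
M(Cl2) = 2(35.45) = 70.90 g/mol.
n(MnO2) = 22.999 g / 86.94 g/mol = 0.26454 mol.
From the equation the MnO2:Cl2 mole ratio is 1:1, so n(Cl2) = 0.26454 × 1/1 = 0.26454 mol.
Mass of Cl2 = 0.26454 mol × 70.90 g/mol = 18.756 g.
Actual mass collected = 18.756 g × 0.702 = 13.167 g.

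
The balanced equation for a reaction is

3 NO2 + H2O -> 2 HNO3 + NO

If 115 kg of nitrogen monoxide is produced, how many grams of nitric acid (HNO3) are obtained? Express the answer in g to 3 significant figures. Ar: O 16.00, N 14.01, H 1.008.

483000 g

M(NO) = 14.01 + 16.00 = 30.01 g/mol.
M(HNO3) = 1.008 + 14.01 + 3(16.00) = 63.018 g/mol.
Convert: 115 kg = 115000 g.
n(NO) = 115000 g / 30.01 g/mol = 3832 mol.
From the equation the NO:HNO3 mole ratio is 1:2, so n(HNO3) = 3832 × 2/1 = 7664 mol.
Mass of HNO3 = 7664 mol × 63.018 g/mol = 483000 g.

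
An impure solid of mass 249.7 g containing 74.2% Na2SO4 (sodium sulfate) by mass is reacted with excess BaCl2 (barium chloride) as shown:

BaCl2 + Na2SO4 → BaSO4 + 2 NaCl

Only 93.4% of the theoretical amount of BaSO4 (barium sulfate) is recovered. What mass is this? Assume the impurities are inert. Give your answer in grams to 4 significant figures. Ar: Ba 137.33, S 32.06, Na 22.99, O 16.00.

284.3 g

Pure Na2SO4 available = 249.7 g × 0.742 = 185.28 g.
M(Na2SO4) = 2(22.99) + 32.06 + 4(16.00) = 142.04 g/mol.
M(BaSO4) = 137.33 + 32.06 + 4(16.00) = 233.39 g/mol.
n(Na2SO4) = 185.28 g / 142.04 g/mol = 1.3044 mol.
From the equation the Na2SO4:BaSO4 mole ratio is 1:1, so n(BaSO4) = 1.3044 × 1/1 = 1.3044 mol.
Mass of BaSO4 = 1.3044 mol × 233.39 g/mol = 304.43 g.
Actual mass collected = 304.43 g × 0.934 = 284.34 g.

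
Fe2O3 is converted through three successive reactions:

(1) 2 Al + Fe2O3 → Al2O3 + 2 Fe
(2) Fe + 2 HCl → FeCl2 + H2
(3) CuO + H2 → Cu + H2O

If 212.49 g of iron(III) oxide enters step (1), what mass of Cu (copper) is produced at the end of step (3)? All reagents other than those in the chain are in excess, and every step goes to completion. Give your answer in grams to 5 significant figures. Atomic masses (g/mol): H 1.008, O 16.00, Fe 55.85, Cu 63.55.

169.11 g

M(Fe2O3) = 2(55.85) + 3(16.00) = 159.70 g/mol.
M(Cu) = 63.55 g/mol.
n(Fe2O3) = 212.49 / 159.70 = 1.33056 mol.
Reaction (1): Fe2O3→Fe ratio 1:2 ⇒ n(Fe) = 2.66111 mol.
Reaction (2): Fe→H2 ratio 1:1 ⇒ n(H2) = 2.66111 mol.
Reaction (3): H2→Cu ratio 1:1 ⇒ n(Cu) = 2.66111 mol.
Mass of Cu = 2.66111 × 63.55 = 169.114 g.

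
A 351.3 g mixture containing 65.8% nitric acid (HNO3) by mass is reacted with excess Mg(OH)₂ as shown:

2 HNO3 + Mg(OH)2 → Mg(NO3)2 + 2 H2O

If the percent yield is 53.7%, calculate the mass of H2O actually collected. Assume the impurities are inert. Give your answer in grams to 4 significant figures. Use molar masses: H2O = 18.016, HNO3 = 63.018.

35.49 g

Pure HNO3 available = 351.3 g × 0.658 = 231.16 g.
n(HNO3) = 231.16 g / 63.018 g/mol = 3.6681 mol.
From the equation the HNO3:H2O mole ratio is 2:2, so n(H2O) = 3.6681 × 2/2 = 3.6681 mol.
Mass of H2O = 3.6681 mol × 18.016 g/mol = 66.084 g.
Actual mass collected = 66.084 g × 0.537 = 35.487 g.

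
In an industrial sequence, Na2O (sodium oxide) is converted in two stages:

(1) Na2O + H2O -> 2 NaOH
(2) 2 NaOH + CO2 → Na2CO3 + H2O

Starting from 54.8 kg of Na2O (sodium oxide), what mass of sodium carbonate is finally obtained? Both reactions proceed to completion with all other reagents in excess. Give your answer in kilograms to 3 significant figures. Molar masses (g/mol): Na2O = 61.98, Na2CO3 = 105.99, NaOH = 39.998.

54.8 kg = 54800 g.
n(Na2O) = 54800 / 61.98 = 884.2 mol.
Step 1 gives a 1:2 ratio of Na2O to NaOH, so n(NaOH) = 1768 mol.
In step 2 the NaOH:Na2CO3 ratio is 2:1, so n(Na2CO3) = 884.2 mol.
Mass of Na2CO3 = 884.2 × 105.99 = 93710 g = 93.7 kg.

93.7 kg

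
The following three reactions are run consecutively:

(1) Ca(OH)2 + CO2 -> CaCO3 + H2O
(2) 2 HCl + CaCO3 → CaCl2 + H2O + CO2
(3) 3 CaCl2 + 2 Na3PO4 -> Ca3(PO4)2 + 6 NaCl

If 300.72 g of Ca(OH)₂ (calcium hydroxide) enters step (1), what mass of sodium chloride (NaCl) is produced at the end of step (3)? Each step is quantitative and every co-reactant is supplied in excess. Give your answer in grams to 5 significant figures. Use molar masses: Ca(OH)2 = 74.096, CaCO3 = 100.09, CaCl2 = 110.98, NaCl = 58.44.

n(Ca(OH)2) = 300.72 / 74.096 = 4.05852 mol.
Reaction (1): Ca(OH)2→CaCO3 ratio 1:1 ⇒ n(CaCO3) = 4.05852 mol.
Reaction (2): CaCO3→CaCl2 ratio 1:1 ⇒ n(CaCl2) = 4.05852 mol.
Reaction (3): CaCl2→NaCl ratio 3:6 ⇒ n(NaCl) = 8.11704 mol.
Mass of NaCl = 8.11704 × 58.44 = 474.360 g.

474.36 g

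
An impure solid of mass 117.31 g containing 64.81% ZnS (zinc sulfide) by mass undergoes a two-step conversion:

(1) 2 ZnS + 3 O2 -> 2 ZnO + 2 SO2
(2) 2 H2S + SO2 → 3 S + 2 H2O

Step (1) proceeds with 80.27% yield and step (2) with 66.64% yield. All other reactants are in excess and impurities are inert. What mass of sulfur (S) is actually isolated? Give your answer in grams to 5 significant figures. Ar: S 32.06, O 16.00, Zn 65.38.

40.143 g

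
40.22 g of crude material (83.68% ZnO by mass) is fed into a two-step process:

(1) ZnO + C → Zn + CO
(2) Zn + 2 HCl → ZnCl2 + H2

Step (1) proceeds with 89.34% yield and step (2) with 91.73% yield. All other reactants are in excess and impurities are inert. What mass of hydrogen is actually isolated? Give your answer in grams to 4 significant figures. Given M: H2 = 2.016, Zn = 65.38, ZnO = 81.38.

Pure ZnO = 40.22 × 0.8368 = 33.656 g.
n(ZnO) = 33.656 / 81.38 = 0.41357 mol.
Step 1 (ZnO:Zn = 1:1): theoretical n(Zn) = 0.41357 mol; at 89.34% yield, n(Zn) = 0.36948 mol.
Step 2 (Zn:H2 = 1:1): theoretical n(H2) = 0.36948 mol, so theoretical mass = 0.36948 × 2.016 = 0.74487 g.
At 91.73% yield, actual mass of H2 = 0.74487 × 0.9173 = 0.68327 g.

0.6833 g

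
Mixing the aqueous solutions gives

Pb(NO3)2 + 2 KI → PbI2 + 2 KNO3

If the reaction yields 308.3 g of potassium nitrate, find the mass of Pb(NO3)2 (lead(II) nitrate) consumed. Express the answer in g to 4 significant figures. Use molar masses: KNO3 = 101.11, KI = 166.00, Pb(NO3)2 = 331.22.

n(KNO3) = 308.30 g / 101.11 g/mol = 3.0492 mol.
From the equation the KNO3:Pb(NO3)2 mole ratio is 2:1, so n(Pb(NO3)2) = 3.0492 × 1/2 = 1.5246 mol.
Mass of Pb(NO3)2 = 1.5246 mol × 331.22 g/mol = 504.97 g.

505.0 g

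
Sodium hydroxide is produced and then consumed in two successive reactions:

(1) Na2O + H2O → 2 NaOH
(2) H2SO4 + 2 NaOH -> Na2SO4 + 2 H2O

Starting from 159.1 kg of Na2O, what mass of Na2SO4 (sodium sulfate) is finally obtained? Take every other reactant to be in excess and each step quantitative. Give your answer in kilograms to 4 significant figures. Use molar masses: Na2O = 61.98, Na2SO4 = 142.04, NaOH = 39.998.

364.6 kg

159.1 kg = 159100 g.
n(Na2O) = 159100 / 61.98 = 2567.0 mol.
Step 1 gives a 1:2 ratio of Na2O to NaOH, so n(NaOH) = 5133.9 mol.
In step 2 the NaOH:Na2SO4 ratio is 2:1, so n(Na2SO4) = 2567.0 mol.
Mass of Na2SO4 = 2567.0 × 142.04 = 364610 g = 364.6 kg.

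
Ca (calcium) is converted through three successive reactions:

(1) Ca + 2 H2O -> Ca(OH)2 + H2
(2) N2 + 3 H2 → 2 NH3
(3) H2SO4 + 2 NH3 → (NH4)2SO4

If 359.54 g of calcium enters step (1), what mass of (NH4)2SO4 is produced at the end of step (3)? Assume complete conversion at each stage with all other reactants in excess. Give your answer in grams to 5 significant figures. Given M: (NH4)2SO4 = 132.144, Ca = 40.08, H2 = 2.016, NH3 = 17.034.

395.14 g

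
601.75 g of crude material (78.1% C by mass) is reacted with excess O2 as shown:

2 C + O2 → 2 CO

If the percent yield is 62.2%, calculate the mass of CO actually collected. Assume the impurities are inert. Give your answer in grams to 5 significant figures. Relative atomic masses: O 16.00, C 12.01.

681.75 g

Pure C available = 601.75 g × 0.781 = 469.967 g.
M(C) = 12.01 g/mol.
M(CO) = 12.01 + 16.00 = 28.01 g/mol.
n(C) = 469.967 g / 12.01 g/mol = 39.1313 mol.
From the equation the C:CO mole ratio is 2:2, so n(CO) = 39.1313 × 2/2 = 39.1313 mol.
Mass of CO = 39.1313 mol × 28.01 g/mol = 1096.07 g.
Actual mass collected = 1096.07 g × 0.622 = 681.754 g.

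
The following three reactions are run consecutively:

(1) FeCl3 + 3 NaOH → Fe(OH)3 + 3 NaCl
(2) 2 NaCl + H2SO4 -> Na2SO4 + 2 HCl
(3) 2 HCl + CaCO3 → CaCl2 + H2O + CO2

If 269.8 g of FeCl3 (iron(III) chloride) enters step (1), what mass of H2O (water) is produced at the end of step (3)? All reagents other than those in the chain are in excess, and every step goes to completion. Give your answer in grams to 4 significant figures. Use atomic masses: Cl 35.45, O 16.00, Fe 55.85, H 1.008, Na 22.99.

44.95 g

M(FeCl3) = 55.85 + 3(35.45) = 162.20 g/mol.
M(H2O) = 2(1.008) + 16.00 = 18.016 g/mol.
n(FeCl3) = 269.8 / 162.20 = 1.6634 mol.
Reaction (1): FeCl3→NaCl ratio 1:3 ⇒ n(NaCl) = 4.9901 mol.
Reaction (2): NaCl→HCl ratio 2:2 ⇒ n(HCl) = 4.9901 mol.
Reaction (3): HCl→H2O ratio 2:1 ⇒ n(H2O) = 2.4951 mol.
Mass of H2O = 2.4951 × 18.016 = 44.951 g.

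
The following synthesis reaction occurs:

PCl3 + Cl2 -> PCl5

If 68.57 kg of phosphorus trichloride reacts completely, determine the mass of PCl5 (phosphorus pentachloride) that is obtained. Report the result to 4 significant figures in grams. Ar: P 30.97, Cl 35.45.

M(PCl3) = 30.97 + 3(35.45) = 137.32 g/mol.
M(PCl5) = 30.97 + 5(35.45) = 208.22 g/mol.
Convert: 68.57 kg = 68570 g.
n(PCl3) = 68570 g / 137.32 g/mol = 499.34 mol.
From the equation the PCl3:PCl5 mole ratio is 1:1, so n(PCl5) = 499.34 × 1/1 = 499.34 mol.
Mass of PCl5 = 499.34 mol × 208.22 g/mol = 103970 g.

104000 g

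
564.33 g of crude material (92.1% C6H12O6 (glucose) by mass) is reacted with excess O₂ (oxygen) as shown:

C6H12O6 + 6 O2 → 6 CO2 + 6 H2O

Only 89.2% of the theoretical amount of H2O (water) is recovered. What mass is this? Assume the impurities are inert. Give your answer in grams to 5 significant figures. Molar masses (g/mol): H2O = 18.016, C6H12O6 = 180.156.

278.18 g

Pure C6H12O6 available = 564.33 g × 0.921 = 519.748 g.
n(C6H12O6) = 519.748 g / 180.156 g/mol = 2.88499 mol.
From the equation the C6H12O6:H2O mole ratio is 1:6, so n(H2O) = 2.88499 × 6/1 = 17.3099 mol.
Mass of H2O = 17.3099 mol × 18.016 g/mol = 311.856 g.
Actual mass collected = 311.856 g × 0.892 = 278.175 g.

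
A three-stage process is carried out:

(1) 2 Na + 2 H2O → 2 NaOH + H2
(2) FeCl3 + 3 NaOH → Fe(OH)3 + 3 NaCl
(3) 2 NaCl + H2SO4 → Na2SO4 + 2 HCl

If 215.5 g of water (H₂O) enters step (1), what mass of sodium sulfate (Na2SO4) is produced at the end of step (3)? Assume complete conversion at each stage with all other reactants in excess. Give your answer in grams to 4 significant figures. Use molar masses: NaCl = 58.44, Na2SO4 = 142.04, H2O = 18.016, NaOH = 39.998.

n(H2O) = 215.5 / 18.016 = 11.962 mol.
Reaction (1): H2O→NaOH ratio 2:2 ⇒ n(NaOH) = 11.962 mol.
Reaction (2): NaOH→NaCl ratio 3:3 ⇒ n(NaCl) = 11.962 mol.
Reaction (3): NaCl→Na2SO4 ratio 2:1 ⇒ n(Na2SO4) = 5.9808 mol.
Mass of Na2SO4 = 5.9808 × 142.04 = 849.51 g.

849.5 g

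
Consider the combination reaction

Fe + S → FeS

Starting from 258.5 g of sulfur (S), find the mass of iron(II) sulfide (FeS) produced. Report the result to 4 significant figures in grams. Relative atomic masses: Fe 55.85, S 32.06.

M(S) = 32.06 g/mol.
M(FeS) = 55.85 + 32.06 = 87.91 g/mol.
n(S) = 258.50 g / 32.06 g/mol = 8.0630 mol.
From the equation the S:FeS mole ratio is 1:1, so n(FeS) = 8.0630 × 1/1 = 8.0630 mol.
Mass of FeS = 8.0630 mol × 87.91 g/mol = 708.82 g.

708.8 g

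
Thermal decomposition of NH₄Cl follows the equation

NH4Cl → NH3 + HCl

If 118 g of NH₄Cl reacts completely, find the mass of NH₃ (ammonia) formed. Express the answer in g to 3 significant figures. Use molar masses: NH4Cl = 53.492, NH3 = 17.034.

37.6 g

n(NH4Cl) = 118.0 g / 53.492 g/mol = 2.206 mol.
From the equation the NH4Cl:NH3 mole ratio is 1:1, so n(NH3) = 2.206 × 1/1 = 2.206 mol.
Mass of NH3 = 2.206 mol × 17.034 g/mol = 37.58 g.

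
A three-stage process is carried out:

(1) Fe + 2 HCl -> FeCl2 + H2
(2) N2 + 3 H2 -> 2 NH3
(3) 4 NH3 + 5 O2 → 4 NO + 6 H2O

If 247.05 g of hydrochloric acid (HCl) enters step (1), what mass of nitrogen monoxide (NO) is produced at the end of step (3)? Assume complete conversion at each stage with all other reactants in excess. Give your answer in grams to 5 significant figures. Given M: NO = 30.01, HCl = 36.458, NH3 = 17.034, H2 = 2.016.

n(HCl) = 247.05 / 36.458 = 6.77629 mol.
Reaction (1): HCl→H2 ratio 2:1 ⇒ n(H2) = 3.38815 mol.
Reaction (2): H2→NH3 ratio 3:2 ⇒ n(NH3) = 2.25876 mol.
Reaction (3): NH3→NO ratio 4:4 ⇒ n(NO) = 2.25876 mol.
Mass of NO = 2.25876 × 30.01 = 67.7855 g.

67.785 g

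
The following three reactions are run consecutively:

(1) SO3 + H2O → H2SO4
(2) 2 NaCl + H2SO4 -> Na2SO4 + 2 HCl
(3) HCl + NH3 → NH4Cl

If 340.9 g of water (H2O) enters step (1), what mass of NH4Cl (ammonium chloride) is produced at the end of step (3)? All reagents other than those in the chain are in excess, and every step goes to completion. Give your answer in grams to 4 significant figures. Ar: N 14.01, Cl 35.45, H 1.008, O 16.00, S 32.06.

2024 g

M(H2O) = 2(1.008) + 16.00 = 18.016 g/mol.
M(NH4Cl) = 14.01 + 4(1.008) + 35.45 = 53.492 g/mol.
n(H2O) = 340.9 / 18.016 = 18.922 mol.
Reaction (1): H2O→H2SO4 ratio 1:1 ⇒ n(H2SO4) = 18.922 mol.
Reaction (2): H2SO4→HCl ratio 1:2 ⇒ n(HCl) = 37.844 mol.
Reaction (3): HCl→NH4Cl ratio 1:1 ⇒ n(NH4Cl) = 37.844 mol.
Mass of NH4Cl = 37.844 × 53.492 = 2024.4 g.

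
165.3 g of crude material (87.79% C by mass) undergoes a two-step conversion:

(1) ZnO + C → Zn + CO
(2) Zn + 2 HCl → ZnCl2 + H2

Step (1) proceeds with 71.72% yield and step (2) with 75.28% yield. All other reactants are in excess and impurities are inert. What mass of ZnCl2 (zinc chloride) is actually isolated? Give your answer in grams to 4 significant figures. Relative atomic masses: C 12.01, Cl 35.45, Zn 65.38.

889.1 g

Pure C = 165.3 × 0.8779 = 145.12 g.
M(C) = 12.01 g/mol.
M(ZnCl2) = 65.38 + 2(35.45) = 136.28 g/mol.
n(C) = 145.12 / 12.01 = 12.083 mol.
Step 1 (C:Zn = 1:1): theoretical n(Zn) = 12.083 mol; at 71.72% yield, n(Zn) = 8.6659 mol.
Step 2 (Zn:ZnCl2 = 1:1): theoretical n(ZnCl2) = 8.6659 mol, so theoretical mass = 8.6659 × 136.28 = 1181.0 g.
At 75.28% yield, actual mass of ZnCl2 = 1181.0 × 0.7528 = 889.05 g.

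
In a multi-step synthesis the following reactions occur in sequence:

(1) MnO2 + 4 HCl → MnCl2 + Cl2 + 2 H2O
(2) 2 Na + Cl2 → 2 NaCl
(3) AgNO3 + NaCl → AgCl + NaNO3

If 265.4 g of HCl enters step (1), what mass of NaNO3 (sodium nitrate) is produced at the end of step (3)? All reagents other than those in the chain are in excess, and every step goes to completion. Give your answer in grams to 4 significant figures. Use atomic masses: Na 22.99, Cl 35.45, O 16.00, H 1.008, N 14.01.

M(HCl) = 1.008 + 35.45 = 36.458 g/mol.
M(NaNO3) = 22.99 + 14.01 + 3(16.00) = 85.00 g/mol.
n(HCl) = 265.4 / 36.458 = 7.2796 mol.
Reaction (1): HCl→Cl2 ratio 4:1 ⇒ n(Cl2) = 1.8199 mol.
Reaction (2): Cl2→NaCl ratio 1:2 ⇒ n(NaCl) = 3.6398 mol.
Reaction (3): NaCl→NaNO3 ratio 1:1 ⇒ n(NaNO3) = 3.6398 mol.
Mass of NaNO3 = 3.6398 × 85.00 = 309.38 g.

309.4 g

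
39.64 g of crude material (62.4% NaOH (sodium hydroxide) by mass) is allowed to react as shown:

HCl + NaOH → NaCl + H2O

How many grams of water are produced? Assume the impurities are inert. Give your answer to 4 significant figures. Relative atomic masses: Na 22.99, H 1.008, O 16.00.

11.14 g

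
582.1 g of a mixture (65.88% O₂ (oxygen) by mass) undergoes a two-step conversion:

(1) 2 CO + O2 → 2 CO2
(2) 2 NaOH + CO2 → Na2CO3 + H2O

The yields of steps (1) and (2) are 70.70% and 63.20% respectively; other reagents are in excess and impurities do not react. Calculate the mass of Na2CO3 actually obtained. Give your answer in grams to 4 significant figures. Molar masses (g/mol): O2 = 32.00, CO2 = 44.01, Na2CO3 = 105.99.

Pure O2 = 582.1 × 0.6588 = 383.49 g.
n(O2) = 383.49 / 32.00 = 11.984 mol.
Step 1 (O2:CO2 = 1:2): theoretical n(CO2) = 23.968 mol; at 70.70% yield, n(CO2) = 16.945 mol.
Step 2 (CO2:Na2CO3 = 1:1): theoretical n(Na2CO3) = 16.945 mol, so theoretical mass = 16.945 × 105.99 = 1796.0 g.
At 63.20% yield, actual mass of Na2CO3 = 1796.0 × 0.6320 = 1135.1 g.

1135 g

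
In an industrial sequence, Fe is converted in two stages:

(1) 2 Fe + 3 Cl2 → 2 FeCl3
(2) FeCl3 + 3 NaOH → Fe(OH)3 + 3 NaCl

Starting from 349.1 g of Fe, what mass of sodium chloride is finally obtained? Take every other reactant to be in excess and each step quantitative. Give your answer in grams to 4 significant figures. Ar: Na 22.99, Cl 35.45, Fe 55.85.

M(Fe) = 55.85 g/mol.
M(NaCl) = 22.99 + 35.45 = 58.44 g/mol.
n(Fe) = 349.10 / 55.85 = 6.2507 mol.
Step 1 gives a 2:2 ratio of Fe to FeCl3, so n(FeCl3) = 6.2507 mol.
In step 2 the FeCl3:NaCl ratio is 1:3, so n(NaCl) = 18.752 mol.
Mass of NaCl = 18.752 × 58.44 = 1095.9 g.

1096 g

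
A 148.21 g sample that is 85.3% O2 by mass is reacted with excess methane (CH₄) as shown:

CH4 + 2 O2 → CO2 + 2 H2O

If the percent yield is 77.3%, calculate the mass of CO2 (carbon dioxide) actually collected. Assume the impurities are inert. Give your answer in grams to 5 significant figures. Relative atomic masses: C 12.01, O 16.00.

67.201 g

Pure O2 available = 148.21 g × 0.853 = 126.423 g.
M(O2) = 2(16.00) = 32.00 g/mol.
M(CO2) = 12.01 + 2(16.00) = 44.01 g/mol.
n(O2) = 126.423 g / 32.00 g/mol = 3.95072 mol.
From the equation the O2:CO2 mole ratio is 2:1, so n(CO2) = 3.95072 × 1/2 = 1.97536 mol.
Mass of CO2 = 1.97536 mol × 44.01 g/mol = 86.9357 g.
Actual mass collected = 86.9357 g × 0.773 = 67.2013 g.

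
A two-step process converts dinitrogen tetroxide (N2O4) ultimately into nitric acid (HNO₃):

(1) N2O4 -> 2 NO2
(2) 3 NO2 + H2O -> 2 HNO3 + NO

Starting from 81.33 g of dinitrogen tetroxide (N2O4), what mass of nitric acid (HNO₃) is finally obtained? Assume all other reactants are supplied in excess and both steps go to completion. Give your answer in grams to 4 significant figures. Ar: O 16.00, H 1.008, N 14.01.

74.26 g

M(N2O4) = 2(14.01) + 4(16.00) = 92.02 g/mol.
M(HNO3) = 1.008 + 14.01 + 3(16.00) = 63.018 g/mol.
n(N2O4) = 81.330 / 92.02 = 0.88383 mol.
Step 1 gives a 1:2 ratio of N2O4 to NO2, so n(NO2) = 1.7677 mol.
In step 2 the NO2:HNO3 ratio is 3:2, so n(HNO3) = 1.1784 mol.
Mass of HNO3 = 1.1784 × 63.018 = 74.263 g.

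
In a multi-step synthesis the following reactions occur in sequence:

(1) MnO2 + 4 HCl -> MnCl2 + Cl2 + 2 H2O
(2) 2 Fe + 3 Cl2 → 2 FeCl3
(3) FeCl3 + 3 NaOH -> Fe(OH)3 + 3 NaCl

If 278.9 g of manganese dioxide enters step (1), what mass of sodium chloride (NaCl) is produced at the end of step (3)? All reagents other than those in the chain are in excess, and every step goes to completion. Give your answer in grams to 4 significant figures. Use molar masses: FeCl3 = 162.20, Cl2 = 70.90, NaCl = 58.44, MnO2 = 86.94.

374.9 g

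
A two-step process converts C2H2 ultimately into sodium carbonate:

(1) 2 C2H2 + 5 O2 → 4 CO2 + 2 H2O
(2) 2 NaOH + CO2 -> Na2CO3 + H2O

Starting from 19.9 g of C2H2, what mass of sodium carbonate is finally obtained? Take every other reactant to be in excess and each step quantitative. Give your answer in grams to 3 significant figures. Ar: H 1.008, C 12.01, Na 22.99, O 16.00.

M(C2H2) = 2(12.01) + 2(1.008) = 26.036 g/mol.
M(Na2CO3) = 2(22.99) + 12.01 + 3(16.00) = 105.99 g/mol.
n(C2H2) = 19.90 / 26.036 = 0.7643 mol.
Step 1 gives a 2:4 ratio of C2H2 to CO2, so n(CO2) = 1.529 mol.
In step 2 the CO2:Na2CO3 ratio is 1:1, so n(Na2CO3) = 1.529 mol.
Mass of Na2CO3 = 1.529 × 105.99 = 162.0 g.

162 g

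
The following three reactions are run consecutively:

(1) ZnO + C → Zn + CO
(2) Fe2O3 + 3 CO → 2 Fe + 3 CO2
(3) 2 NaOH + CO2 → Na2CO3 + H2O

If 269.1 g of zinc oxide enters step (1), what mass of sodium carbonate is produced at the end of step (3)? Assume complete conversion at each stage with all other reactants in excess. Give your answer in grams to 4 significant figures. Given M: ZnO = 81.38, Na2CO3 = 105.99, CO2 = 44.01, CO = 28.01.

350.5 g

n(ZnO) = 269.1 / 81.38 = 3.3067 mol.
Reaction (1): ZnO→CO ratio 1:1 ⇒ n(CO) = 3.3067 mol.
Reaction (2): CO→CO2 ratio 3:3 ⇒ n(CO2) = 3.3067 mol.
Reaction (3): CO2→Na2CO3 ratio 1:1 ⇒ n(Na2CO3) = 3.3067 mol.
Mass of Na2CO3 = 3.3067 × 105.99 = 350.48 g.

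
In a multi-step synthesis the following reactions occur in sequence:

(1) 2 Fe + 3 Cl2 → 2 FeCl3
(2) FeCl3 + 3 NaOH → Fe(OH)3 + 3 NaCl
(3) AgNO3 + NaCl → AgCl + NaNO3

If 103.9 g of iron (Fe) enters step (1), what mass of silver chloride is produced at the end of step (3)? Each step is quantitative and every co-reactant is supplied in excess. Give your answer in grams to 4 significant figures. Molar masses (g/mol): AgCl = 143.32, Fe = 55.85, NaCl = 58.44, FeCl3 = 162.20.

n(Fe) = 103.9 / 55.85 = 1.8603 mol.
Reaction (1): Fe→FeCl3 ratio 2:2 ⇒ n(FeCl3) = 1.8603 mol.
Reaction (2): FeCl3→NaCl ratio 1:3 ⇒ n(NaCl) = 5.5810 mol.
Reaction (3): NaCl→AgCl ratio 1:1 ⇒ n(AgCl) = 5.5810 mol.
Mass of AgCl = 5.5810 × 143.32 = 799.87 g.

799.9 g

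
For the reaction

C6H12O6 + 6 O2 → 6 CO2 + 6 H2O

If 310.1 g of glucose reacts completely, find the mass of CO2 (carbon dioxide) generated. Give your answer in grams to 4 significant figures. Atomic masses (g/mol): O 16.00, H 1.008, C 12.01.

M(C6H12O6) = 6(12.01) + 12(1.008) + 6(16.00) = 180.156 g/mol.
M(CO2) = 12.01 + 2(16.00) = 44.01 g/mol.
n(C6H12O6) = 310.10 g / 180.156 g/mol = 1.7213 mol.
From the equation the C6H12O6:CO2 mole ratio is 1:6, so n(CO2) = 1.7213 × 6/1 = 10.328 mol.
Mass of CO2 = 10.328 mol × 44.01 g/mol = 454.52 g.

454.5 g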